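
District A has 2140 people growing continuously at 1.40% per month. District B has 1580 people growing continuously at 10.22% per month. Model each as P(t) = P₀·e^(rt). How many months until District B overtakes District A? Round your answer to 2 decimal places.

2140·e^(0.014t) = 1580·e^(0.1022t)
2140/1580 = e^((0.1022 − 0.014)t) → ln(1.35443) = 0.0882·t
t = 0.30338 / 0.0882

t ≈ 3.44 months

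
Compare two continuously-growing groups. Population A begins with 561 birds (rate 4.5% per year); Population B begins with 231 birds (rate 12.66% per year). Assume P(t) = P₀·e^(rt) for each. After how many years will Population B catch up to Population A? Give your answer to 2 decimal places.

561·e^(0.045t) = 231·e^(0.1266t)
561/231 = e^((0.1266 − 0.045)t) → ln(2.42857) = 0.0816·t
t = 0.8873 / 0.0816

t ≈ 10.87 years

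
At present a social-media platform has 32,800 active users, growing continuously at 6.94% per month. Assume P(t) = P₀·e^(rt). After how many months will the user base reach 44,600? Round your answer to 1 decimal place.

t ≈ 4.4 months

44600 = 32800 · e^(0.0694·t)
t = ln(44600/32800) / 0.0694 = ln(1.35976) / 0.0694 = 0.30731 / 0.0694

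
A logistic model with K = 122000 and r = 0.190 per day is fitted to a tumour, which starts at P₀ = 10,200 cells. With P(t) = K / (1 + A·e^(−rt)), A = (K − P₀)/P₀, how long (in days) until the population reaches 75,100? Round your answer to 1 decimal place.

t ≈ 15.1 days

A = (122000 − 10200)/10200 = 10.96078
75100 = 122000/(1 + 10.96078·e^(−0.19t)) → 1 + 10.96078·e^(−0.19t) = 1.6245
e^(−0.19t) = 0.056976 → t = ln(17.55128)/0.19 = 2.86513/0.19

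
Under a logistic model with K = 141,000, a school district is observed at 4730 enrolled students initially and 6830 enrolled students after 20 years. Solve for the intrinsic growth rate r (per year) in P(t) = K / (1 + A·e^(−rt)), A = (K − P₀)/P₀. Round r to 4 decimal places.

A = (141000 − 4730)/4730 = 28.80973
6830 = 141000/(1 + 28.80973·e^(−r·20)) → e^(−20r) = (20.64422 − 1)/28.80973 = 0.681861
r = −ln(0.681861)/20 = 0.38293/20

r ≈ 0.0191 per year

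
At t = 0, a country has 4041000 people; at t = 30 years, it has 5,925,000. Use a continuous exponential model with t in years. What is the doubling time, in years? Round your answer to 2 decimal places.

doubling time ≈ 54.34 years

r = ln(5925000/4041000) / 30 = ln(1.46622) / 30 ≈ 0.012756 per year
doubling time = ln 2 / |r| = 0.69315 / 0.012756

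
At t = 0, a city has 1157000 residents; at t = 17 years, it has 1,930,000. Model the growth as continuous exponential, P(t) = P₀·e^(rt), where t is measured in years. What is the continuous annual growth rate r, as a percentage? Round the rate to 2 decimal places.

1930000 = 1157000 · e^(r·17)
e^(17r) = 1930000/1157000 = 1.66811
r = ln(1.66811) / 17 = 0.51169 / 17

r ≈ 3.01% per year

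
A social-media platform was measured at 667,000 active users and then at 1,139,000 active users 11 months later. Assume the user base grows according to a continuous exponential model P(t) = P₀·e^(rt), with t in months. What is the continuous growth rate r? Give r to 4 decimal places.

r ≈ 0.0486 per month

1139000 = 667000 · e^(r·11)
e^(11r) = 1139000/667000 = 1.70765
r = ln(1.70765) / 11 = 0.53512 / 11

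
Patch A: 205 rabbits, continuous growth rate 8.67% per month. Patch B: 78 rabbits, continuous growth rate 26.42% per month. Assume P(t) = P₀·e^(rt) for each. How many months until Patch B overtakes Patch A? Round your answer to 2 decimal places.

205·e^(0.0867t) = 78·e^(0.2642t)
205/78 = e^((0.2642 − 0.0867)t) → ln(2.62821) = 0.1775·t
t = 0.9663 / 0.1775

t ≈ 5.44 months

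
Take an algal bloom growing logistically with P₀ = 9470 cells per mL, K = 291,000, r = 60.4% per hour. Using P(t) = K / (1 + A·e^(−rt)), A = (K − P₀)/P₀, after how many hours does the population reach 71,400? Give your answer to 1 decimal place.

A = (291000 − 9470)/9470 = 29.72862
71400 = 291000/(1 + 29.72862·e^(−0.604t)) → 1 + 29.72862·e^(−0.604t) = 4.07563
e^(−0.604t) = 0.103457 → t = ln(9.66586)/0.604 = 2.2686/0.604

t ≈ 3.8 hours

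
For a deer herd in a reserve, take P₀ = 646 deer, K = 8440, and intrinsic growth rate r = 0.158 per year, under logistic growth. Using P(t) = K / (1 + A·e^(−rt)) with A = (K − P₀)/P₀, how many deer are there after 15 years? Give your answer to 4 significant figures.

≈ 3,966 deer

A = (8440 − 646)/646 = 12.06502
P(15) = 8440 / (1 + 12.06502·e^(−0.158·15)) = 8440 / (1 + 12.06502·0.093481)
= 8440 / 2.12785 ≈ 3966.45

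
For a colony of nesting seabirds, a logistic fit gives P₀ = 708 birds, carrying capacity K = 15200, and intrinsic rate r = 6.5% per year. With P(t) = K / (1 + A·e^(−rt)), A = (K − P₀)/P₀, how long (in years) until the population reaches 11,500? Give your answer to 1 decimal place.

t ≈ 63.9 years

A = (15200 − 708)/708 = 20.46893
11500 = 15200/(1 + 20.46893·e^(−0.065t)) → 1 + 20.46893·e^(−0.065t) = 1.32174
e^(−0.065t) = 0.015718 → t = ln(63.61964)/0.065 = 4.15292/0.065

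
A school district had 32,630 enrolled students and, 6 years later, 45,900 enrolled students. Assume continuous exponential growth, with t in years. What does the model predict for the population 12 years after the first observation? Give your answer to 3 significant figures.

r = ln(45900/32630) / 6 ≈ 0.056872 per year
P(12) = 32630 · e^(0.056872·12) = 32630 · 1.97875 ≈ 64566.66

≈ 64,600 enrolled students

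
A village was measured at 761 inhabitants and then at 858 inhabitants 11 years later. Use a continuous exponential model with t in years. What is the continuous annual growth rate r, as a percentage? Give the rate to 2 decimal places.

r ≈ 1.09% per year

858 = 761 · e^(r·11)
e^(11r) = 858/761 = 1.12746
r = ln(1.12746) / 11 = 0.11997 / 11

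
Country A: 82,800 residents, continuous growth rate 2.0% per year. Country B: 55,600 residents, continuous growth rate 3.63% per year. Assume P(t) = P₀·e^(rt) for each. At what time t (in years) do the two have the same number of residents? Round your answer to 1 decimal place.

t ≈ 24.4 years

82800·e^(0.02t) = 55600·e^(0.0363t)
82800/55600 = e^((0.0363 − 0.02)t) → ln(1.48921) = 0.0163·t
t = 0.39824 / 0.0163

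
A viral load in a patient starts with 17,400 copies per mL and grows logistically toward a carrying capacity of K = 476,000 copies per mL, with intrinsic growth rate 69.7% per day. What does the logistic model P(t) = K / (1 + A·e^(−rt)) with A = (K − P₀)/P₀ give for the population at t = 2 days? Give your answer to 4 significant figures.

A = (476000 − 17400)/17400 = 26.35632
P(2) = 476000 / (1 + 26.35632·e^(−0.697·2)) = 476000 / (1 + 26.35632·0.248081)
= 476000 / 7.5385 ≈ 63142.51

≈ 63,140 copies per mL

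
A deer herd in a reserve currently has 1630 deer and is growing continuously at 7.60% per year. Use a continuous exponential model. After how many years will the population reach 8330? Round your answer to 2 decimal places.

t ≈ 21.46 years

8330 = 1630 · e^(0.076·t)
t = ln(8330/1630) / 0.076 = ln(5.11043) / 0.076 = 1.63128 / 0.076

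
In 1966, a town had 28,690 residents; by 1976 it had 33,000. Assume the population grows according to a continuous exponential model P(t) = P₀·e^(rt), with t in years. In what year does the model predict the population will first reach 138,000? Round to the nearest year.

r = ln(33000/28690) / 10 = 0.13996/10 ≈ 0.013996 per year
t = ln(138000/28690) / r = 1.57071/0.013996 ≈ 112.23 years after 1966

year 2078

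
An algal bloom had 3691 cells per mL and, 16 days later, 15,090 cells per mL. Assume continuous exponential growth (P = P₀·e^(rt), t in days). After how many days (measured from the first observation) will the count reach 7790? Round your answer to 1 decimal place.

r = ln(15090/3691) / 16 ≈ 0.088008 per day
t = ln(7790/3691) / r = 0.74694 / 0.088008 ≈ 8.487

t ≈ 8.5 days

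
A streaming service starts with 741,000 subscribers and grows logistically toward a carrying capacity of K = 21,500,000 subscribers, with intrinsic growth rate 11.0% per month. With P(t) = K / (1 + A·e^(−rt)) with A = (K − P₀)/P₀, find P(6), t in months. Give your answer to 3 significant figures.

A = (21500000 − 741000)/741000 = 28.01484
P(6) = 21500000 / (1 + 28.01484·e^(−0.11·6)) = 21500000 / (1 + 28.01484·0.516851)
= 21500000 / 15.47951 ≈ 1388932.86

≈ 1,390,000 subscribers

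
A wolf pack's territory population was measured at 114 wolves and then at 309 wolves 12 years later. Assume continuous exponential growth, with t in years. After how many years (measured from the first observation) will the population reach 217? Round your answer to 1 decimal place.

t ≈ 7.7 years

r = ln(309/114) / 12 ≈ 0.083095 per year
t = ln(217/114) / r = 0.6437 / 0.083095 ≈ 7.747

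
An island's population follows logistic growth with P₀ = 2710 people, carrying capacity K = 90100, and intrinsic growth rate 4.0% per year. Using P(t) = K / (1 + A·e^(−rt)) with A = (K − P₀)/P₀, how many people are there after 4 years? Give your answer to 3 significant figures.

≈ 3,160 people

A = (90100 − 2710)/2710 = 32.24723
P(4) = 90100 / (1 + 32.24723·e^(−0.04·4)) = 90100 / (1 + 32.24723·0.852144)
= 90100 / 28.47928 ≈ 3163.7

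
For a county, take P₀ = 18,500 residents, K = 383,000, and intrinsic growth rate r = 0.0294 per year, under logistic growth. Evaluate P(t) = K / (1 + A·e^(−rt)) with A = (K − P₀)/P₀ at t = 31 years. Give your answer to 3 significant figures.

A = (383000 − 18500)/18500 = 19.7027
P(31) = 383000 / (1 + 19.7027·e^(−0.0294·31)) = 383000 / (1 + 19.7027·0.401961)
= 383000 / 8.91972 ≈ 42938.57

≈ 42,900 residents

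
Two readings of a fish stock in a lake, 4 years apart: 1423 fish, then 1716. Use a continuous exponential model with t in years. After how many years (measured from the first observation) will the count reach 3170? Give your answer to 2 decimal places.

t ≈ 17.11 years

r = ln(1716/1423) / 4 ≈ 0.046807 per year
t = ln(3170/1423) / r = 0.80096 / 0.046807 ≈ 17.112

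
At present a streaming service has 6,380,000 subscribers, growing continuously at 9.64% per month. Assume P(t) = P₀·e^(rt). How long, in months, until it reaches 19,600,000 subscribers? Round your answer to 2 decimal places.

t ≈ 11.64 months

19600000 = 6380000 · e^(0.0964·t)
t = ln(19600000/6380000) / 0.0964 = ln(3.0721) / 0.0964 = 1.12236 / 0.0964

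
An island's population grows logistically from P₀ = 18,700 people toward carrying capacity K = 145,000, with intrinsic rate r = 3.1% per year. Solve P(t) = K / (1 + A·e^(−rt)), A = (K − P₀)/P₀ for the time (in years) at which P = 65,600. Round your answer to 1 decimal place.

A = (145000 − 18700)/18700 = 6.75401
65600 = 145000/(1 + 6.75401·e^(−0.031t)) → 1 + 6.75401·e^(−0.031t) = 2.21037
e^(−0.031t) = 0.179207 → t = ln(5.58014)/0.031 = 1.71921/0.031

t ≈ 55.5 years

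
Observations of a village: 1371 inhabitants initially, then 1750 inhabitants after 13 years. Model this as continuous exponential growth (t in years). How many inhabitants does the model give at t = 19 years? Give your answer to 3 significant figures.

r = ln(1750/1371) / 13 ≈ 0.018775 per year
P(19) = 1371 · e^(0.018775·19) = 1371 · 1.42864 ≈ 1958.67

≈ 1,960 inhabitants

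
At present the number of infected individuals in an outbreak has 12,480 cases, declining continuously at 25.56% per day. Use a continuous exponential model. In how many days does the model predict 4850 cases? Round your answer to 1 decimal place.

4850 = 12480 · e^(-0.2556·t)
t = ln(4850/12480) / -0.2556 = ln(0.38862) / -0.2556 = -0.94515 / -0.2556

t ≈ 3.7 days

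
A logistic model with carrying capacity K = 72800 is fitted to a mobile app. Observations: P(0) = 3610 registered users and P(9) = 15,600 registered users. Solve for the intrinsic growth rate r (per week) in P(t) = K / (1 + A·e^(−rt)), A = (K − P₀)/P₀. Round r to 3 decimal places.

r ≈ 0.184 per week

A = (72800 − 3610)/3610 = 19.1662
15600 = 72800/(1 + 19.1662·e^(−r·9)) → e^(−9r) = (4.66667 − 1)/19.1662 = 0.191309
r = −ln(0.191309)/9 = 1.65387/9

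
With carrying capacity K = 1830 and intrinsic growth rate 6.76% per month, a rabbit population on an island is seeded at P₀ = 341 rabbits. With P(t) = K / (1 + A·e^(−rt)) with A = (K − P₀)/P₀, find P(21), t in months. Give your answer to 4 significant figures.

≈ 890.1 rabbits

A = (1830 − 341)/341 = 4.36657
P(21) = 1830 / (1 + 4.36657·e^(−0.0676·21)) = 1830 / (1 + 4.36657·0.241811)
= 1830 / 2.05588 ≈ 890.13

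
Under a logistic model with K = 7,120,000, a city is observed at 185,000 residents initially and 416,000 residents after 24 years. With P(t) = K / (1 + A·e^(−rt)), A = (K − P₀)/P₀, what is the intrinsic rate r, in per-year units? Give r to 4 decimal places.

A = (7120000 − 185000)/185000 = 37.48649
416000 = 7120000/(1 + 37.48649·e^(−r·24)) → e^(−24r) = (17.11538 − 1)/37.48649 = 0.429899
r = −ln(0.429899)/24 = 0.84421/24

r ≈ 0.0352 per year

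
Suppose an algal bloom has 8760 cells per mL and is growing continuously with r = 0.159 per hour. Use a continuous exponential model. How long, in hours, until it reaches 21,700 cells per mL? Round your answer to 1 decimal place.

21700 = 8760 · e^(0.159·t)
t = ln(21700/8760) / 0.159 = ln(2.47717) / 0.159 = 0.90712 / 0.159

t ≈ 5.7 hours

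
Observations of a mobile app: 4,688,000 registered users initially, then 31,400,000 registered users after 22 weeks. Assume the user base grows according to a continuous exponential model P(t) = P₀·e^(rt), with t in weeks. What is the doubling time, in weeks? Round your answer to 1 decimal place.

r = ln(31400000/4688000) / 22 = ln(6.69795) / 22 ≈ 0.086446 per week
doubling time = ln 2 / |r| = 0.69315 / 0.086446

doubling time ≈ 8.0 weeks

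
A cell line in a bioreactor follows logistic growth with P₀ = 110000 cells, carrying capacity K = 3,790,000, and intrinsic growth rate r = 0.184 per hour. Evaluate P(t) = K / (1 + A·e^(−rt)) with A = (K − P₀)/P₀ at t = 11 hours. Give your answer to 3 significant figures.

≈ 699,000 cells

A = (3790000 − 110000)/110000 = 33.45455
P(11) = 3790000 / (1 + 33.45455·e^(−0.184·11)) = 3790000 / (1 + 33.45455·0.132126)
= 3790000 / 5.42021 ≈ 699234.64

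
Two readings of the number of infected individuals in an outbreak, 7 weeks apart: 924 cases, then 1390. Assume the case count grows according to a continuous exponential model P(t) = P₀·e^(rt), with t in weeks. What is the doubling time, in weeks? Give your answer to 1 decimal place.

doubling time ≈ 11.9 weeks

r = ln(1390/924) / 7 = ln(1.50433) / 7 ≈ 0.058335 per week
doubling time = ln 2 / |r| = 0.69315 / 0.058335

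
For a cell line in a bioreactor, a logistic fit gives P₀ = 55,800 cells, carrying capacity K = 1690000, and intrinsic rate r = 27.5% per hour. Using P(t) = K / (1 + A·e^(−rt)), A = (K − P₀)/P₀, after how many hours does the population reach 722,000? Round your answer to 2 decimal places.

t ≈ 11.21 hours

A = (1690000 − 55800)/55800 = 29.28674
722000 = 1690000/(1 + 29.28674·e^(−0.275t)) → 1 + 29.28674·e^(−0.275t) = 2.34072
e^(−0.275t) = 0.045779 → t = ln(21.84403)/0.275 = 3.08393/0.275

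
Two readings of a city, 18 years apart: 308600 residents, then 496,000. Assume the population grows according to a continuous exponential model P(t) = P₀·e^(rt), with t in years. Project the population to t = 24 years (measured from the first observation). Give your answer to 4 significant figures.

≈ 581,000 residents

r = ln(496000/308600) / 18 ≈ 0.026363 per year
P(24) = 308600 · e^(0.026363·24) = 308600 · 1.8827 ≈ 581001.06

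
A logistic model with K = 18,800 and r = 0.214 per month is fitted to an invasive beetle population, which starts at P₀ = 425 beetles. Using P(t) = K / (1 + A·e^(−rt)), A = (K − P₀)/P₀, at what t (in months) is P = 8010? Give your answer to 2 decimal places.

t ≈ 16.21 months

A = (18800 − 425)/425 = 43.23529
8010 = 18800/(1 + 43.23529·e^(−0.214t)) → 1 + 43.23529·e^(−0.214t) = 2.34707
e^(−0.214t) = 0.031157 → t = ln(32.09589)/0.214 = 3.46873/0.214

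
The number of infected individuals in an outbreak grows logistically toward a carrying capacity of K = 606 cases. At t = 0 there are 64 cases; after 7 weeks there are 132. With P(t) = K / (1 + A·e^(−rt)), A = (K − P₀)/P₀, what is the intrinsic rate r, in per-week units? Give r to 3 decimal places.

r ≈ 0.123 per week

A = (606 − 64)/64 = 8.46875
132 = 606/(1 + 8.46875·e^(−r·7)) → e^(−7r) = (4.59091 − 1)/8.46875 = 0.424019
r = −ln(0.424019)/7 = 0.85798/7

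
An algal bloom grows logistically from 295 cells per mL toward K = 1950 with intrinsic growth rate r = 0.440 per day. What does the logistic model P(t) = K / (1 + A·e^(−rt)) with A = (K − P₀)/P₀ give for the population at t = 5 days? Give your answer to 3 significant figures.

A = (1950 − 295)/295 = 5.61017
P(5) = 1950 / (1 + 5.61017·e^(−0.44·5)) = 1950 / (1 + 5.61017·0.110803)
= 1950 / 1.62162 ≈ 1202.5

≈ 1,200 cells per mL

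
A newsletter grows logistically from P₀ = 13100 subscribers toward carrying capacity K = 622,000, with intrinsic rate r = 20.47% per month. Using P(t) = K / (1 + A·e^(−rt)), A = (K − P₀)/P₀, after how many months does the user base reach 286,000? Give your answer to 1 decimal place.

t ≈ 18.0 months

A = (622000 − 13100)/13100 = 46.48092
286000 = 622000/(1 + 46.48092·e^(−0.2047t)) → 1 + 46.48092·e^(−0.2047t) = 2.17483
e^(−0.2047t) = 0.025275 → t = ln(39.56411)/0.2047 = 3.67792/0.2047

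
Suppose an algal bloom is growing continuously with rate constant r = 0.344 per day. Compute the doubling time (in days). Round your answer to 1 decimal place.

doubling time = ln(2) / |r| = 0.69315 / 0.344

doubling time ≈ 2.0 days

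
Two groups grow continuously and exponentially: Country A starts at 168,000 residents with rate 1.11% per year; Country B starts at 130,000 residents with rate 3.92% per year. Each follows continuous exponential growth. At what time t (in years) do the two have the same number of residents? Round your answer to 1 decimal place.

t ≈ 9.1 years

168000·e^(0.0111t) = 130000·e^(0.0392t)
168000/130000 = e^((0.0392 − 0.0111)t) → ln(1.29231) = 0.0281·t
t = 0.25643 / 0.0281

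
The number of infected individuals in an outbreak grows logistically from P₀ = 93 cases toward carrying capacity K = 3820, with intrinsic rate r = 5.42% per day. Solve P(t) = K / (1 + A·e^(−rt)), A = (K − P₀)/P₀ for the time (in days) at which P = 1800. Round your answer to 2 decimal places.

A = (3820 − 93)/93 = 40.07527
1800 = 3820/(1 + 40.07527·e^(−0.0542t)) → 1 + 40.07527·e^(−0.0542t) = 2.12222
e^(−0.0542t) = 0.028003 → t = ln(35.71064)/0.0542 = 3.57545/0.0542

t ≈ 65.97 days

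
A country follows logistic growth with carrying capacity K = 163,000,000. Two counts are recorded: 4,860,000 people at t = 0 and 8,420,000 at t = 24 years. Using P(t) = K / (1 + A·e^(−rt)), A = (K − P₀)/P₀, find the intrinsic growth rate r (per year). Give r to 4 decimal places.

A = (163000000 − 4860000)/4860000 = 32.53909
8420000 = 163000000/(1 + 32.53909·e^(−r·24)) → e^(−24r) = (19.35867 − 1)/32.53909 = 0.564203
r = −ln(0.564203)/24 = 0.57234/24

r ≈ 0.0238 per year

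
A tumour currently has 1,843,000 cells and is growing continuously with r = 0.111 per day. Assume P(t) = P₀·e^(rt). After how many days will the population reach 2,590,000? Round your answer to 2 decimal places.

t ≈ 3.07 days

2590000 = 1843000 · e^(0.111·t)
t = ln(2590000/1843000) / 0.111 = ln(1.40532) / 0.111 = 0.34026 / 0.111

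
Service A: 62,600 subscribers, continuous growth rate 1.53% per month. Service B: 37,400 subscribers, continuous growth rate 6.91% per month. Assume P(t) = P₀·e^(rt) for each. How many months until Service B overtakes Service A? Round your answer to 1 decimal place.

62600·e^(0.0153t) = 37400·e^(0.0691t)
62600/37400 = e^((0.0691 − 0.0153)t) → ln(1.6738) = 0.0538·t
t = 0.51509 / 0.0538

t ≈ 9.6 months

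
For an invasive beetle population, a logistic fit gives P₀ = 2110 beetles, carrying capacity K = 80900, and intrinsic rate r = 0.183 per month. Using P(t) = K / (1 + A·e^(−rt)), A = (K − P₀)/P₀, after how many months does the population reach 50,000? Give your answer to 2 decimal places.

A = (80900 − 2110)/2110 = 37.34123
50000 = 80900/(1 + 37.34123·e^(−0.183t)) → 1 + 37.34123·e^(−0.183t) = 1.618
e^(−0.183t) = 0.01655 → t = ln(60.42271)/0.183 = 4.10136/0.183

t ≈ 22.41 months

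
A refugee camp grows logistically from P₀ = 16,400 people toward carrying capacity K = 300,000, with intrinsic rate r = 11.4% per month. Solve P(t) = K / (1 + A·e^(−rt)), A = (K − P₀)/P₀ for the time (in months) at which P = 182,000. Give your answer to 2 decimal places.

A = (300000 − 16400)/16400 = 17.29268
182000 = 300000/(1 + 17.29268·e^(−0.114t)) → 1 + 17.29268·e^(−0.114t) = 1.64835
e^(−0.114t) = 0.037493 → t = ln(26.67177)/0.114 = 3.28361/0.114

t ≈ 28.80 months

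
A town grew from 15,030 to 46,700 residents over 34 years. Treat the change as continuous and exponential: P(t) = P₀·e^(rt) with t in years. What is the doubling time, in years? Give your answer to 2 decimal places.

r = ln(46700/15030) / 34 = ln(3.10712) / 34 ≈ 0.033344 per year
doubling time = ln 2 / |r| = 0.69315 / 0.033344

doubling time ≈ 20.79 years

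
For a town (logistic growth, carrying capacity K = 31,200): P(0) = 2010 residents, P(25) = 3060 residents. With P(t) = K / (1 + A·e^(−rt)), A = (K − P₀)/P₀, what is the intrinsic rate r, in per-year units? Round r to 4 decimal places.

r ≈ 0.0183 per year

A = (31200 − 2010)/2010 = 14.52239
3060 = 31200/(1 + 14.52239·e^(−r·25)) → e^(−25r) = (10.19608 − 1)/14.52239 = 0.633235
r = −ln(0.633235)/25 = 0.45691/25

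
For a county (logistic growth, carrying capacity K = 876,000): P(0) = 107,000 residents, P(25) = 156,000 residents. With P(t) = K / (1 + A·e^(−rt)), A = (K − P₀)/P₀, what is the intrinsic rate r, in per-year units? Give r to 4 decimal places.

r ≈ 0.0177 per year

A = (876000 − 107000)/107000 = 7.18692
156000 = 876000/(1 + 7.18692·e^(−r·25)) → e^(−25r) = (5.61538 − 1)/7.18692 = 0.642193
r = −ln(0.642193)/25 = 0.44287/25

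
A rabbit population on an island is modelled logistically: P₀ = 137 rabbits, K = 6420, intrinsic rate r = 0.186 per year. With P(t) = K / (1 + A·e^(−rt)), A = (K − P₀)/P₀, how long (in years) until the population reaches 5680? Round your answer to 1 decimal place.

t ≈ 31.5 years

A = (6420 − 137)/137 = 45.86131
5680 = 6420/(1 + 45.86131·e^(−0.186t)) → 1 + 45.86131·e^(−0.186t) = 1.13028
e^(−0.186t) = 0.002841 → t = ln(352.01657)/0.186 = 5.86368/0.186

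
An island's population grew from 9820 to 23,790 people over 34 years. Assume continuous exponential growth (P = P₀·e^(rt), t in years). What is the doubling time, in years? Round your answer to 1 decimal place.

r = ln(23790/9820) / 34 = ln(2.42261) / 34 ≈ 0.026025 per year
doubling time = ln 2 / |r| = 0.69315 / 0.026025

doubling time ≈ 26.6 years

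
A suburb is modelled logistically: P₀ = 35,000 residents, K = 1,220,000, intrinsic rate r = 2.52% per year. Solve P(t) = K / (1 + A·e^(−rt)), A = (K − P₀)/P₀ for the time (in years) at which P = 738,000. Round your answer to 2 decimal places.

t ≈ 156.67 years

A = (1220000 − 35000)/35000 = 33.85714
738000 = 1220000/(1 + 33.85714·e^(−0.0252t)) → 1 + 33.85714·e^(−0.0252t) = 1.65312
e^(−0.0252t) = 0.01929 → t = ln(51.83936)/0.0252 = 3.94815/0.0252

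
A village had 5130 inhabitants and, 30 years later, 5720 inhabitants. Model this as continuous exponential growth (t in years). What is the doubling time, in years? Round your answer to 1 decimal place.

r = ln(5720/5130) / 30 = ln(1.11501) / 30 ≈ 0.003629 per year
doubling time = ln 2 / |r| = 0.69315 / 0.003629

doubling time ≈ 191.0 years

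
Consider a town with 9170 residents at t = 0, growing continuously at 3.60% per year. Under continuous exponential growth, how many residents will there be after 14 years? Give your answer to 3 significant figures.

≈ 15,200 residents

P(14) = 9170 · e^(0.036·14) = 9170 · e^(0.504)
= 9170 · 1.65533 ≈ 15179.37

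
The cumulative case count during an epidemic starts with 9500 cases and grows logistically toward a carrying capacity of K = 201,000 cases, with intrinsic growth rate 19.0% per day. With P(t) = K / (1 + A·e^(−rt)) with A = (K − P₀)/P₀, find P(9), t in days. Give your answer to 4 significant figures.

A = (201000 − 9500)/9500 = 20.15789
P(9) = 201000 / (1 + 20.15789·e^(−0.19·9)) = 201000 / (1 + 20.15789·0.180866)
= 201000 / 4.64587 ≈ 43264.2

≈ 43,260 cases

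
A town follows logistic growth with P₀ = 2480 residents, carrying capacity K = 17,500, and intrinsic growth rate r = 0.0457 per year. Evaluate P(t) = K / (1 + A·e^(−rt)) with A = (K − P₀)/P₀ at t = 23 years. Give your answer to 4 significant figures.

A = (17500 − 2480)/2480 = 6.05645
P(23) = 17500 / (1 + 6.05645·e^(−0.0457·23)) = 17500 / (1 + 6.05645·0.349553)
= 17500 / 3.11705 ≈ 5614.28

≈ 5,614 residents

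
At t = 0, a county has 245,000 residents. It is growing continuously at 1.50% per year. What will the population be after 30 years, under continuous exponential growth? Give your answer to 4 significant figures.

≈ 384,200 residents

P(30) = 245000 · e^(0.015·30) = 245000 · e^(0.45)
= 245000 · 1.56831 ≈ 384236.49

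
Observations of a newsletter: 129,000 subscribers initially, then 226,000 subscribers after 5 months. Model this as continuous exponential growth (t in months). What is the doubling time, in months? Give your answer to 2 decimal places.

doubling time ≈ 6.18 months

r = ln(226000/129000) / 5 = ln(1.75194) / 5 ≈ 0.112145 per month
doubling time = ln 2 / |r| = 0.69315 / 0.112145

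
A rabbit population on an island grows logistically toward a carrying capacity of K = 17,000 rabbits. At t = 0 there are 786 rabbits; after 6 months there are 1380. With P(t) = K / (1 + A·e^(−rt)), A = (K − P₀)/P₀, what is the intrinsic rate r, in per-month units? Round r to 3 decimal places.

A = (17000 − 786)/786 = 20.6285
1380 = 17000/(1 + 20.6285·e^(−r·6)) → e^(−6r) = (12.31884 − 1)/20.6285 = 0.548699
r = −ln(0.548699)/6 = 0.6002/6

r ≈ 0.100 per month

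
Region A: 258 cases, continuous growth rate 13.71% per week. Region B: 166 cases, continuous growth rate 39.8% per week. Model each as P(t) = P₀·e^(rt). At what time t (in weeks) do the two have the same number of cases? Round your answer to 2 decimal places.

258·e^(0.1371t) = 166·e^(0.398t)
258/166 = e^((0.398 − 0.1371)t) → ln(1.55422) = 0.2609·t
t = 0.44097 / 0.2609

t ≈ 1.69 weeks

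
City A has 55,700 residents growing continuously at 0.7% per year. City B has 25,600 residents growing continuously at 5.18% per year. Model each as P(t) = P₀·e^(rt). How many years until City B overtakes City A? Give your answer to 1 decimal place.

t ≈ 17.4 years

55700·e^(0.007t) = 25600·e^(0.0518t)
55700/25600 = e^((0.0518 − 0.007)t) → ln(2.17578) = 0.0448·t
t = 0.77739 / 0.0448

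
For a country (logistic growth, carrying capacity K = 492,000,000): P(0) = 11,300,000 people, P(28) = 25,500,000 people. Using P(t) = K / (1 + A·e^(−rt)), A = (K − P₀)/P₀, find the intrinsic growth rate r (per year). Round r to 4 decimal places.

r ≈ 0.0301 per year

A = (492000000 − 11300000)/11300000 = 42.53982
25500000 = 492000000/(1 + 42.53982·e^(−r·28)) → e^(−28r) = (19.29412 − 1)/42.53982 = 0.430047
r = −ln(0.430047)/28 = 0.84386/28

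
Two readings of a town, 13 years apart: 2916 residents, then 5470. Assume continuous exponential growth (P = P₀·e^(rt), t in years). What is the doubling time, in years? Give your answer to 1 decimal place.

r = ln(5470/2916) / 13 = ln(1.87586) / 13 ≈ 0.04839 per year
doubling time = ln 2 / |r| = 0.69315 / 0.04839

doubling time ≈ 14.3 years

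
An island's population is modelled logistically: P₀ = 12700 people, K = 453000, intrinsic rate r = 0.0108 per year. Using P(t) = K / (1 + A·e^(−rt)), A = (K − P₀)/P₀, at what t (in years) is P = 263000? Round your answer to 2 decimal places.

t ≈ 358.42 years

A = (453000 − 12700)/12700 = 34.66929
263000 = 453000/(1 + 34.66929·e^(−0.0108t)) → 1 + 34.66929·e^(−0.0108t) = 1.72243
e^(−0.0108t) = 0.020838 → t = ln(47.9896)/0.0108 = 3.87098/0.0108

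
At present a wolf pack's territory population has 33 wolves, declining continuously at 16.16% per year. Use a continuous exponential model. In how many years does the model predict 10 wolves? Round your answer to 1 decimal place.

10 = 33 · e^(-0.1616·t)
t = ln(10/33) / -0.1616 = ln(0.30303) / -0.1616 = -1.19392 / -0.1616

t ≈ 7.4 years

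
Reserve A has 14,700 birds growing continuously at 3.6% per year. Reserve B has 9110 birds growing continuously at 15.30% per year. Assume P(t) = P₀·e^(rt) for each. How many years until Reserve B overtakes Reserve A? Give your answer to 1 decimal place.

14700·e^(0.036t) = 9110·e^(0.153t)
14700/9110 = e^((0.153 − 0.036)t) → ln(1.61361) = 0.117·t
t = 0.47847 / 0.117

t ≈ 4.1 years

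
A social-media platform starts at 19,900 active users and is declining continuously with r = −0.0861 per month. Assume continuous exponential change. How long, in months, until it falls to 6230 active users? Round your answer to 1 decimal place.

6230 = 19900 · e^(-0.0861·t)
t = ln(6230/19900) / -0.0861 = ln(0.31307) / -0.0861 = -1.16134 / -0.0861

t ≈ 13.5 months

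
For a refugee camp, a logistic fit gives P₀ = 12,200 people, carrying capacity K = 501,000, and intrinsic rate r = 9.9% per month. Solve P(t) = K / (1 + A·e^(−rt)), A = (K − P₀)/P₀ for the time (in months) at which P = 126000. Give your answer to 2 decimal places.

A = (501000 − 12200)/12200 = 40.06557
126000 = 501000/(1 + 40.06557·e^(−0.099t)) → 1 + 40.06557·e^(−0.099t) = 3.97619
e^(−0.099t) = 0.074283 → t = ln(13.46203)/0.099 = 2.59987/0.099

t ≈ 26.26 months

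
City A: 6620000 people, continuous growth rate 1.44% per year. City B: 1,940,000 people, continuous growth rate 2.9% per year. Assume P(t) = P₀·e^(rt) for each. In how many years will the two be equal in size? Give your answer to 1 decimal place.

6620000·e^(0.0144t) = 1940000·e^(0.029t)
6620000/1940000 = e^((0.029 − 0.0144)t) → ln(3.41237) = 0.0146·t
t = 1.22741 / 0.0146

t ≈ 84.1 years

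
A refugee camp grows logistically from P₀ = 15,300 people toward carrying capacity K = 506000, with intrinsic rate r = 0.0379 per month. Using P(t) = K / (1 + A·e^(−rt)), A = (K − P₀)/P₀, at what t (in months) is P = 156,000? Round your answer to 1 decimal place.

t ≈ 70.2 months

A = (506000 − 15300)/15300 = 32.0719
156000 = 506000/(1 + 32.0719·e^(−0.0379t)) → 1 + 32.0719·e^(−0.0379t) = 3.24359
e^(−0.0379t) = 0.069955 → t = ln(14.2949)/0.0379 = 2.6599/0.0379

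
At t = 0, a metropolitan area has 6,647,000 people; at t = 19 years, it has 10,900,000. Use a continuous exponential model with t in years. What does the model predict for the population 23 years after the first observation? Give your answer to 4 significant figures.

≈ 12,100,000 people

r = ln(10900000/6647000) / 19 ≈ 0.026031 per year
P(23) = 6647000 · e^(0.026031·23) = 6647000 · 1.81979 ≈ 12096165.58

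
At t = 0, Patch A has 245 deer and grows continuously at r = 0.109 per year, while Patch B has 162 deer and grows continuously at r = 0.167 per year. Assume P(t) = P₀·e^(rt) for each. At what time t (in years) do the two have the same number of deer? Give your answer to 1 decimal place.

245·e^(0.109t) = 162·e^(0.167t)
245/162 = e^((0.167 − 0.109)t) → ln(1.51235) = 0.058·t
t = 0.41366 / 0.058

t ≈ 7.1 years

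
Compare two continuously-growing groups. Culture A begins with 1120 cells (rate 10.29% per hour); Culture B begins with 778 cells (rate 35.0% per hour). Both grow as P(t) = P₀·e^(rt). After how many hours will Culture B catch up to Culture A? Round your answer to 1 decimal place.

t ≈ 1.5 hours

1120·e^(0.1029t) = 778·e^(0.35t)
1120/778 = e^((0.35 − 0.1029)t) → ln(1.43959) = 0.2471·t
t = 0.36436 / 0.2471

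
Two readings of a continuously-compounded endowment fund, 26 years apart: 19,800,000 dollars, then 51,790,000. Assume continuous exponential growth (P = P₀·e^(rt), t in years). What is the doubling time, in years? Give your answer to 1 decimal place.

r = ln(51790000/19800000) / 26 = ln(2.61566) / 26 ≈ 0.036981 per year
doubling time = ln 2 / |r| = 0.69315 / 0.036981

doubling time ≈ 18.7 years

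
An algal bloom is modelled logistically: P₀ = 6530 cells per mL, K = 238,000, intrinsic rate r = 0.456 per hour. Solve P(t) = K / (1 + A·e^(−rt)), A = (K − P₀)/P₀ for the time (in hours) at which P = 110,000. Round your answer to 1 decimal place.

A = (238000 − 6530)/6530 = 35.44717
110000 = 238000/(1 + 35.44717·e^(−0.456t)) → 1 + 35.44717·e^(−0.456t) = 2.16364
e^(−0.456t) = 0.032827 → t = ln(30.46241)/0.456 = 3.41649/0.456

t ≈ 7.5 hours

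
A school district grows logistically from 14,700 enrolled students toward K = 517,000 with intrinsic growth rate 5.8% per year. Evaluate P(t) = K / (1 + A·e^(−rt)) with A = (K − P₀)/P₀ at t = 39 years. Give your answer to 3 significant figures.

≈ 113,000 enrolled students

A = (517000 − 14700)/14700 = 34.17007
P(39) = 517000 / (1 + 34.17007·e^(−0.058·39)) = 517000 / (1 + 34.17007·0.104142)
= 517000 / 4.55854 ≈ 113413.53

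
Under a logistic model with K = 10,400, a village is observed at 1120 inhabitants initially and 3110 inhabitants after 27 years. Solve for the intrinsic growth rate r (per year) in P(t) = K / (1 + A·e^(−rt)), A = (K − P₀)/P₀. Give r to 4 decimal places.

A = (10400 − 1120)/1120 = 8.28571
3110 = 10400/(1 + 8.28571·e^(−r·27)) → e^(−27r) = (3.34405 − 1)/8.28571 = 0.282903
r = −ln(0.282903)/27 = 1.26265/27

r ≈ 0.0468 per year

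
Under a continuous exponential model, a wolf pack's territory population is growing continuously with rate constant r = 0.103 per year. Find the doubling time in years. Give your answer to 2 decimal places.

doubling time = ln(2) / |r| = 0.69315 / 0.103

doubling time ≈ 6.73 years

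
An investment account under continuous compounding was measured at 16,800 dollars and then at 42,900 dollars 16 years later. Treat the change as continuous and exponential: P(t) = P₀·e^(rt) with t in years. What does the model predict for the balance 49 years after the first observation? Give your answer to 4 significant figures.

≈ 296,600 dollars

r = ln(42900/16800) / 16 ≈ 0.058593 per year
P(49) = 16800 · e^(0.058593·49) = 16800 · 17.65594 ≈ 296619.75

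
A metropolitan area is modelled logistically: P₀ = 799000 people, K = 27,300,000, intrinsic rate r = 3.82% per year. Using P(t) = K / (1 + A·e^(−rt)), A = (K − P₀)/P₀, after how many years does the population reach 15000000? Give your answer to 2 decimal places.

t ≈ 96.86 years

A = (27300000 − 799000)/799000 = 33.16771
15000000 = 27300000/(1 + 33.16771·e^(−0.0382t)) → 1 + 33.16771·e^(−0.0382t) = 1.82
e^(−0.0382t) = 0.024723 → t = ln(40.44843)/0.0382 = 3.70003/0.0382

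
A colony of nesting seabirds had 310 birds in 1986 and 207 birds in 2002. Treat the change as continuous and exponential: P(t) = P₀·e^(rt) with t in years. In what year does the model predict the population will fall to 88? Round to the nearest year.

r = ln(207/310) / 16 = -0.40385/16 ≈ -0.025241 per year
t = ln(88/310) / r = -1.25924/-0.025241 ≈ 49.89 years after 1986

year 2036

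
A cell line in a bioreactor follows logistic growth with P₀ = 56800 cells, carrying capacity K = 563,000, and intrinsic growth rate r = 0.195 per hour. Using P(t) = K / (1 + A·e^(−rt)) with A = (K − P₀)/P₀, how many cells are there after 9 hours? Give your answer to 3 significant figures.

≈ 222,000 cells

A = (563000 − 56800)/56800 = 8.91197
P(9) = 563000 / (1 + 8.91197·e^(−0.195·9)) = 563000 / (1 + 8.91197·0.172907)
= 563000 / 2.54094 ≈ 221571.15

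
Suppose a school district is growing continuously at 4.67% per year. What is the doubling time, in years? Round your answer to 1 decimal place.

doubling time ≈ 14.8 years

doubling time = ln(2) / |r| = 0.69315 / 0.0467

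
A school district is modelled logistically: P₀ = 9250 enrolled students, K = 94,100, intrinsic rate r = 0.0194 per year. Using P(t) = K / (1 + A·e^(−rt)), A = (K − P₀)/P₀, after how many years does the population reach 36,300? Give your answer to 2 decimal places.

A = (94100 − 9250)/9250 = 9.17297
36300 = 94100/(1 + 9.17297·e^(−0.0194t)) → 1 + 9.17297·e^(−0.0194t) = 2.59229
e^(−0.0194t) = 0.173585 → t = ln(5.76088)/0.0194 = 1.75109/0.0194

t ≈ 90.26 years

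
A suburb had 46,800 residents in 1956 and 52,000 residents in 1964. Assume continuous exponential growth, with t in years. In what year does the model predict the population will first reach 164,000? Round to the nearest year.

year 2051

r = ln(52000/46800) / 8 = 0.10536/8 ≈ 0.01317 per year
t = ln(164000/46800) / r = 1.25398/0.01317 ≈ 95.21 years after 1956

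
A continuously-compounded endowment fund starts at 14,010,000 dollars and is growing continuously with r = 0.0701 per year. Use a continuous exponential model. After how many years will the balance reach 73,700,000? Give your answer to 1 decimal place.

t ≈ 23.7 years

73700000 = 14010000 · e^(0.0701·t)
t = ln(73700000/14010000) / 0.0701 = ln(5.26053) / 0.0701 = 1.66023 / 0.0701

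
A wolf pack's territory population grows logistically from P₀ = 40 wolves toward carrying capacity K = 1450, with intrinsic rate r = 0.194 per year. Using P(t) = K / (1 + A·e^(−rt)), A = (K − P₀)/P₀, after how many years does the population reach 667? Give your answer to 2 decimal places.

A = (1450 − 40)/40 = 35.25
667 = 1450/(1 + 35.25·e^(−0.194t)) → 1 + 35.25·e^(−0.194t) = 2.17391
e^(−0.194t) = 0.033302 → t = ln(30.02778)/0.194 = 3.40212/0.194

t ≈ 17.54 years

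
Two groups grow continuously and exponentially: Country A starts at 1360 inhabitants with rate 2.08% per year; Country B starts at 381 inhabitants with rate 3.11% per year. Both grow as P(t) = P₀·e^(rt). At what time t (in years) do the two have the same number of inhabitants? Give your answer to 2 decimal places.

1360·e^(0.0208t) = 381·e^(0.0311t)
1360/381 = e^((0.0311 − 0.0208)t) → ln(3.56955) = 0.0103·t
t = 1.27244 / 0.0103

t ≈ 123.54 years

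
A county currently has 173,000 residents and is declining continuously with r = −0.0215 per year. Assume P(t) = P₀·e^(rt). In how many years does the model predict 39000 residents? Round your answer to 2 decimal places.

t ≈ 69.29 years

39000 = 173000 · e^(-0.0215·t)
t = ln(39000/173000) / -0.0215 = ln(0.22543) / -0.0215 = -1.48973 / -0.0215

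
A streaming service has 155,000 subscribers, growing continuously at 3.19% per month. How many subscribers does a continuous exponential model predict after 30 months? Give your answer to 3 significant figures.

P(30) = 155000 · e^(0.0319·30) = 155000 · e^(0.957)
= 155000 · 2.60387 ≈ 403600.33

≈ 404,000 subscribers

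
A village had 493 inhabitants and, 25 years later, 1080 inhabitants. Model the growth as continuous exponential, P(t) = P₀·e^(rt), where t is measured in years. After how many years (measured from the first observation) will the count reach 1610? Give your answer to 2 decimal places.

r = ln(1080/493) / 25 ≈ 0.031368 per year
t = ln(1610/493) / r = 1.18348 / 0.031368 ≈ 37.729

t ≈ 37.73 years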